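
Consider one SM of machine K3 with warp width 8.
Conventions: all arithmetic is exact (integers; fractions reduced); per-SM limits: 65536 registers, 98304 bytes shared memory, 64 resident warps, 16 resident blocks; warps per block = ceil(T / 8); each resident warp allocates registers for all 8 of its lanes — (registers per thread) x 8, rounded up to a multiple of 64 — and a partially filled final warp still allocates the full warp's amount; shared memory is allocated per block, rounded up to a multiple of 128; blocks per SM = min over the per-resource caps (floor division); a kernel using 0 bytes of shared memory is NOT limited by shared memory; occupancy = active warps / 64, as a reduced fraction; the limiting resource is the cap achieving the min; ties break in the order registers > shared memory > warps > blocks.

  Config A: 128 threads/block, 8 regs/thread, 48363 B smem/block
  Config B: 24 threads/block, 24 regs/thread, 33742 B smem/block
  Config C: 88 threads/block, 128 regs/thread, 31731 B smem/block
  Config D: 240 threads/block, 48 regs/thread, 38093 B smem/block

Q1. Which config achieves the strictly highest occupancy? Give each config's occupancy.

occupancies: A 1/2, B 3/32, C 33/64, D 15/16

Answer: D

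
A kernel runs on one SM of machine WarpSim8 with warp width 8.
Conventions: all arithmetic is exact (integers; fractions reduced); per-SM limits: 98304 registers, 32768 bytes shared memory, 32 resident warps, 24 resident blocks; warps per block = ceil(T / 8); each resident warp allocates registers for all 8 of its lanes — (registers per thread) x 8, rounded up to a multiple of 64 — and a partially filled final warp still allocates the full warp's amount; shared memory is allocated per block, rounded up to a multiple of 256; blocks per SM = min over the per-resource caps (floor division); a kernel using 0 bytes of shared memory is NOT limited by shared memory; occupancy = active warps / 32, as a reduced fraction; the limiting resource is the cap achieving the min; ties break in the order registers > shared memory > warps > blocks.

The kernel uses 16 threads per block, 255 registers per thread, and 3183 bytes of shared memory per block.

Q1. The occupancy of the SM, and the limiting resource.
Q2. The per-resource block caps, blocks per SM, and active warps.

Answer: occupancy 9/16, limited by shared memory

registers: 24 blocks
shared memory: 9 blocks
warps: 16 blocks
blocks: 24 blocks

Answer: 9 blocks, 18 active warps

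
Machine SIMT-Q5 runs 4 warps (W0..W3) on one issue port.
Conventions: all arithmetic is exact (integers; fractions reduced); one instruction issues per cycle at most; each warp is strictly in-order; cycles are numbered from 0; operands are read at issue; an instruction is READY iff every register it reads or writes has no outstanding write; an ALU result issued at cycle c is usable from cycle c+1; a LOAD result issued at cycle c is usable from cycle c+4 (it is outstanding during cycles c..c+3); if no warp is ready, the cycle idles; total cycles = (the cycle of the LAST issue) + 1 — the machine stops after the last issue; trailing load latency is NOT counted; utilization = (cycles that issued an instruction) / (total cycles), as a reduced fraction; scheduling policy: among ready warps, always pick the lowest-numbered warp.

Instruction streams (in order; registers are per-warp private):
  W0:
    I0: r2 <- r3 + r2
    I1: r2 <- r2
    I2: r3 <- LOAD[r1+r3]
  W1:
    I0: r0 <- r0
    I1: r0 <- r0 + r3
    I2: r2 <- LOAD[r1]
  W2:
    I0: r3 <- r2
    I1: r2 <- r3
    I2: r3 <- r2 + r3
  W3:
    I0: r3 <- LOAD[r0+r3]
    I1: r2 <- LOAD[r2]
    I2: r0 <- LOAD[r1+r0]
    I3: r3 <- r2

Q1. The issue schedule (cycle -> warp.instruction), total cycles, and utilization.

cycle 0: W0.I0
cycle 1: W0.I1
cycle 2: W0.I2
cycle 3: W1.I0
cycle 4: W1.I1
cycle 5: W1.I2
cycle 6: W2.I0
cycle 7: W2.I1
cycle 8: W2.I2
cycle 9: W3.I0
cycle 10: W3.I1
cycle 11: W3.I2
cycle 12: idle
cycle 13: idle
cycle 14: W3.I3

Answer: 15 cycles, utilization 13/15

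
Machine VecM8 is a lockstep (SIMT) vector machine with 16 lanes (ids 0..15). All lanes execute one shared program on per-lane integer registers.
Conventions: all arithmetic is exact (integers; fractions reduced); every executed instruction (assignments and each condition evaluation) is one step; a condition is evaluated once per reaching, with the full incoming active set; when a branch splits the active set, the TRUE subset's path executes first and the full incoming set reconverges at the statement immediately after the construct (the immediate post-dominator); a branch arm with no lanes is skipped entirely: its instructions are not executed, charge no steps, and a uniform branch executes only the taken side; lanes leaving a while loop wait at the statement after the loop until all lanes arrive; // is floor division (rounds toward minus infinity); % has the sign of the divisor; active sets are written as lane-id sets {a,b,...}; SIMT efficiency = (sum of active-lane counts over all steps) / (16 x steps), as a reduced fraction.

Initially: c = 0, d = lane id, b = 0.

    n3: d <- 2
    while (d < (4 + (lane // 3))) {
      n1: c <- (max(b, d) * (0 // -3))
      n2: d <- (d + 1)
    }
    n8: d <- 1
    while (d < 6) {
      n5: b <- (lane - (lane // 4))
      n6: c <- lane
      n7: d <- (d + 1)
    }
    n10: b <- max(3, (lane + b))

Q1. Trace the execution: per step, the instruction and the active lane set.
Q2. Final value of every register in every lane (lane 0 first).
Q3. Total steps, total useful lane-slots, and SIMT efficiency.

step 0: d <- 2                       {0,1,2,3,4,5,6,7,8,9,10,11,12,13,14,15}
step 1: eval (d < (4 + (lane // 3))) {0,1,2,3,4,5,6,7,8,9,10,11,12,13,14,15}
step 2: c <- (max(b, d) * (0 // -3)) {0,1,2,3,4,5,6,7,8,9,10,11,12,13,14,15}
step 3: d <- (d + 1)                 {0,1,2,3,4,5,6,7,8,9,10,11,12,13,14,15}
step 4: eval (d < (4 + (lane // 3))) {0,1,2,3,4,5,6,7,8,9,10,11,12,13,14,15}
step 5: c <- (max(b, d) * (0 // -3)) {0,1,2,3,4,5,6,7,8,9,10,11,12,13,14,15}
step 6: d <- (d + 1)                 {0,1,2,3,4,5,6,7,8,9,10,11,12,13,14,15}
step 7: eval (d < (4 + (lane // 3))) {0,1,2,3,4,5,6,7,8,9,10,11,12,13,14,15}
step 8: c <- (max(b, d) * (0 // -3)) {3,4,5,6,7,8,9,10,11,12,13,14,15}
step 9: d <- (d + 1)                 {3,4,5,6,7,8,9,10,11,12,13,14,15}
step 10: eval (d < (4 + (lane // 3))) {3,4,5,6,7,8,9,10,11,12,13,14,15}
step 11: c <- (max(b, d) * (0 // -3)) {6,7,8,9,10,11,12,13,14,15}
step 12: d <- (d + 1)                 {6,7,8,9,10,11,12,13,14,15}
step 13: eval (d < (4 + (lane // 3))) {6,7,8,9,10,11,12,13,14,15}
step 14: c <- (max(b, d) * (0 // -3)) {9,10,11,12,13,14,15}
step 15: d <- (d + 1)                 {9,10,11,12,13,14,15}
step 16: eval (d < (4 + (lane // 3))) {9,10,11,12,13,14,15}
step 17: c <- (max(b, d) * (0 // -3)) {12,13,14,15}
step 18: d <- (d + 1)                 {12,13,14,15}
step 19: eval (d < (4 + (lane // 3))) {12,13,14,15}
step 20: c <- (max(b, d) * (0 // -3)) {15}
step 21: d <- (d + 1)                 {15}
step 22: eval (d < (4 + (lane // 3))) {15}
step 23: d <- 1                       {0,1,2,3,4,5,6,7,8,9,10,11,12,13,14,15}
step 24: eval (d < 6)                 {0,1,2,3,4,5,6,7,8,9,10,11,12,13,14,15}
step 25: b <- (lane - (lane // 4))    {0,1,2,3,4,5,6,7,8,9,10,11,12,13,14,15}
step 26: c <- lane                    {0,1,2,3,4,5,6,7,8,9,10,11,12,13,14,15}
step 27: d <- (d + 1)                 {0,1,2,3,4,5,6,7,8,9,10,11,12,13,14,15}
step 28: eval (d < 6)                 {0,1,2,3,4,5,6,7,8,9,10,11,12,13,14,15}
step 29: b <- (lane - (lane // 4))    {0,1,2,3,4,5,6,7,8,9,10,11,12,13,14,15}
step 30: c <- lane                    {0,1,2,3,4,5,6,7,8,9,10,11,12,13,14,15}
step 31: d <- (d + 1)                 {0,1,2,3,4,5,6,7,8,9,10,11,12,13,14,15}
step 32: eval (d < 6)                 {0,1,2,3,4,5,6,7,8,9,10,11,12,13,14,15}
step 33: b <- (lane - (lane // 4))    {0,1,2,3,4,5,6,7,8,9,10,11,12,13,14,15}
step 34: c <- lane                    {0,1,2,3,4,5,6,7,8,9,10,11,12,13,14,15}
step 35: d <- (d + 1)                 {0,1,2,3,4,5,6,7,8,9,10,11,12,13,14,15}
step 36: eval (d < 6)                 {0,1,2,3,4,5,6,7,8,9,10,11,12,13,14,15}
step 37: b <- (lane - (lane // 4))    {0,1,2,3,4,5,6,7,8,9,10,11,12,13,14,15}
step 38: c <- lane                    {0,1,2,3,4,5,6,7,8,9,10,11,12,13,14,15}
step 39: d <- (d + 1)                 {0,1,2,3,4,5,6,7,8,9,10,11,12,13,14,15}
step 40: eval (d < 6)                 {0,1,2,3,4,5,6,7,8,9,10,11,12,13,14,15}
step 41: b <- (lane - (lane // 4))    {0,1,2,3,4,5,6,7,8,9,10,11,12,13,14,15}
step 42: c <- lane                    {0,1,2,3,4,5,6,7,8,9,10,11,12,13,14,15}
step 43: d <- (d + 1)                 {0,1,2,3,4,5,6,7,8,9,10,11,12,13,14,15}
step 44: eval (d < 6)                 {0,1,2,3,4,5,6,7,8,9,10,11,12,13,14,15}
step 45: b <- max(3, (lane + b))      {0,1,2,3,4,5,6,7,8,9,10,11,12,13,14,15}

Answer: 46 steps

c: 0,1,2,3,4,5,6,7,8,9,10,11,12,13,14,15
d: 6,6,6,6,6,6,6,6,6,6,6,6,6,6,6,6
b: 3,3,4,6,7,9,11,13,14,16,18,20,21,23,25,27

steps = 46; useful = 601; efficiency = 601/736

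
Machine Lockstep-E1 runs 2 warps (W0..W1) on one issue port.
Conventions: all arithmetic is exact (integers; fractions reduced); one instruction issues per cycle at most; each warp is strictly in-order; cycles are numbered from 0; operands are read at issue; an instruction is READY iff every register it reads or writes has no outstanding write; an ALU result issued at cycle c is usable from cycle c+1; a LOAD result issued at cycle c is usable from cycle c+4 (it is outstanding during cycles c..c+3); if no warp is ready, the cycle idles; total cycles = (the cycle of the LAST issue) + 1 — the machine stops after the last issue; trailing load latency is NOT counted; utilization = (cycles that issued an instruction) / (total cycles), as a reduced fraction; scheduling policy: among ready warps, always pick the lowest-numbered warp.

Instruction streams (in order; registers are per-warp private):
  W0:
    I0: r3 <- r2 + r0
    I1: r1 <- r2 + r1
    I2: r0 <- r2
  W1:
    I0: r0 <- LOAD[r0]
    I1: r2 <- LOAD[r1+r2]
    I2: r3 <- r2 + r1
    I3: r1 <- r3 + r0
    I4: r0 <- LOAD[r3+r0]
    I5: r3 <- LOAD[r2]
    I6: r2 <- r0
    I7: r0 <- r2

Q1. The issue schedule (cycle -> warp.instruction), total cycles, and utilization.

cycle 0: W0.I0
cycle 1: W0.I1
cycle 2: W0.I2
cycle 3: W1.I0
cycle 4: W1.I1
cycle 5: idle
cycle 6: idle
cycle 7: idle
cycle 8: W1.I2
cycle 9: W1.I3
cycle 10: W1.I4
cycle 11: W1.I5
cycle 12: idle
cycle 13: idle
cycle 14: W1.I6
cycle 15: W1.I7

Answer: 16 cycles, utilization 11/16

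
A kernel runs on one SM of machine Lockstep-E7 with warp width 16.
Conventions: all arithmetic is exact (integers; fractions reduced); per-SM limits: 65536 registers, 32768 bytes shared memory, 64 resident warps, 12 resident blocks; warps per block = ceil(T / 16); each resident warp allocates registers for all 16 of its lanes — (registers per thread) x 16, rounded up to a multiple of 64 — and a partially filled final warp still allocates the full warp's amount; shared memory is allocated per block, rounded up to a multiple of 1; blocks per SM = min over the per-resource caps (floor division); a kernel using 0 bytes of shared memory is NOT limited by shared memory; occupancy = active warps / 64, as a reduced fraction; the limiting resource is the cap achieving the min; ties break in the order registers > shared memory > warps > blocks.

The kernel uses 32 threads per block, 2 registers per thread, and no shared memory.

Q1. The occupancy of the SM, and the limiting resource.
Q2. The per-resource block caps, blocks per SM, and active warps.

Answer: occupancy 3/8, limited by blocks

registers: 512 blocks
shared memory: no limit (kernel uses none)
warps: 32 blocks
blocks: 12 blocks

Answer: 12 blocks, 24 active warps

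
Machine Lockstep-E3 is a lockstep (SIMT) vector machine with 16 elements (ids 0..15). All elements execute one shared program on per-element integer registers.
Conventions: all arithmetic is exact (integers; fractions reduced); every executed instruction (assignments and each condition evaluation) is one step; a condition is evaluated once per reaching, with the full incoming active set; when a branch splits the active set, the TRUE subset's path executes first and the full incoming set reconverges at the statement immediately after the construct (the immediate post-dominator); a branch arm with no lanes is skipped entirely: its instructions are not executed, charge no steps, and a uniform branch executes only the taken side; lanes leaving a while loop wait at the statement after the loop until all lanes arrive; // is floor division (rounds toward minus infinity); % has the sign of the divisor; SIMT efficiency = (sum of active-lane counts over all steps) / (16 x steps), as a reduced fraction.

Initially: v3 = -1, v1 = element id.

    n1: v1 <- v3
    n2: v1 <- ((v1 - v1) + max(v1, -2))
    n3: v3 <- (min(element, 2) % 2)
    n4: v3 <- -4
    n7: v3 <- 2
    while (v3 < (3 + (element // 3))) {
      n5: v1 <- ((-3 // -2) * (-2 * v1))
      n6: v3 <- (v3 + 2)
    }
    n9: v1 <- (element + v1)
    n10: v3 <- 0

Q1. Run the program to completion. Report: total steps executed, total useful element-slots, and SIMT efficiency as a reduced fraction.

Answer: 17 steps, 218 useful, 109/136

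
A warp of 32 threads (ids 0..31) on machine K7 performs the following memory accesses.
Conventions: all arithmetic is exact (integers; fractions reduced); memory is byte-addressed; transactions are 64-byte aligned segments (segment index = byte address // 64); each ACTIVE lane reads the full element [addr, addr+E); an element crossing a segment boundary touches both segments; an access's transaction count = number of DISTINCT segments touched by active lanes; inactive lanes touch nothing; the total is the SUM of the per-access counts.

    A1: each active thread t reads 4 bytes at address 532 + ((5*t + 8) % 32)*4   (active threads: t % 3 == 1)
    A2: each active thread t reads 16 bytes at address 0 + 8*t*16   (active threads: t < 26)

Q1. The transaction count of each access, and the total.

A1: 3 transactions
A2: 26 transactions

Answer: 3,26; total 29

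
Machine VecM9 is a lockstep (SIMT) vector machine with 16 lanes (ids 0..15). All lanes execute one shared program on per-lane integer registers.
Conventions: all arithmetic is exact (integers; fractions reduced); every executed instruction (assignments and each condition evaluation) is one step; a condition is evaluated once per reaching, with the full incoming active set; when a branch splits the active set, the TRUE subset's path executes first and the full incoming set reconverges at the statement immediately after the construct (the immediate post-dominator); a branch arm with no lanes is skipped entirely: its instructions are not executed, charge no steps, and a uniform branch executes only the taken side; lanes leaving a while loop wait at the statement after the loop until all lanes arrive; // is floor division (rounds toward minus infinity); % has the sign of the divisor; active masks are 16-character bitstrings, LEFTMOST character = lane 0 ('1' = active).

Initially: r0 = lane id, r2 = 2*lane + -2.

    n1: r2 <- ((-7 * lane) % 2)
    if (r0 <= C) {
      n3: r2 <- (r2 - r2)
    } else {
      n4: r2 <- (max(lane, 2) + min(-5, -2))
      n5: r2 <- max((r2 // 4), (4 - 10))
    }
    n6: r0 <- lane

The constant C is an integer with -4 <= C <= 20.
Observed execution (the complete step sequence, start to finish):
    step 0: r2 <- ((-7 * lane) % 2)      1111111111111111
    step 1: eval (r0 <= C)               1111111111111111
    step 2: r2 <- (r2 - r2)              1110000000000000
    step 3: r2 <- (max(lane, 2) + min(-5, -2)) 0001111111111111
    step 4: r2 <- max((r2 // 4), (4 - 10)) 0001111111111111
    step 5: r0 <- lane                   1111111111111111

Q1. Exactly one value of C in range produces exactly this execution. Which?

Answer: C = 2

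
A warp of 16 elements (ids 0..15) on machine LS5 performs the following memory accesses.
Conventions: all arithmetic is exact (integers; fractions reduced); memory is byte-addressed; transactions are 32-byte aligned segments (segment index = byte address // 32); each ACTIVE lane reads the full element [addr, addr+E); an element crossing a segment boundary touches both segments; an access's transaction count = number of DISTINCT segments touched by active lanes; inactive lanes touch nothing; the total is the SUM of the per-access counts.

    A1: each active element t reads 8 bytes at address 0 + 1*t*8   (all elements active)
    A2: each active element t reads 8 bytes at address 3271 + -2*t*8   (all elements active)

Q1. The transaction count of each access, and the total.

A1: 4 transactions
A2: 9 transactions

Answer: 4,9; total 13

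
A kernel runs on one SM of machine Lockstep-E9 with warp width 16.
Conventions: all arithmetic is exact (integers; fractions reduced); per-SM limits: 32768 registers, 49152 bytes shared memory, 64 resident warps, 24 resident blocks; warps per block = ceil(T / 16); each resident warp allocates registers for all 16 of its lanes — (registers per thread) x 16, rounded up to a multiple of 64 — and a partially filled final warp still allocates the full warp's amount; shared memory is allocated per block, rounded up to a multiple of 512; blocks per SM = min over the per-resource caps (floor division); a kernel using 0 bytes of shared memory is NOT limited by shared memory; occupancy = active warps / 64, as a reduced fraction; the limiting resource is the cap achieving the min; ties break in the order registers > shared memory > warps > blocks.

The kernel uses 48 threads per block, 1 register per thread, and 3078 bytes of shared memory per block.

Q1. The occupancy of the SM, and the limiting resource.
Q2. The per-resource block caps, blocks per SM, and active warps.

Answer: occupancy 39/64, limited by shared memory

registers: 170 blocks
shared memory: 13 blocks
warps: 21 blocks
blocks: 24 blocks

Answer: 13 blocks, 39 active warps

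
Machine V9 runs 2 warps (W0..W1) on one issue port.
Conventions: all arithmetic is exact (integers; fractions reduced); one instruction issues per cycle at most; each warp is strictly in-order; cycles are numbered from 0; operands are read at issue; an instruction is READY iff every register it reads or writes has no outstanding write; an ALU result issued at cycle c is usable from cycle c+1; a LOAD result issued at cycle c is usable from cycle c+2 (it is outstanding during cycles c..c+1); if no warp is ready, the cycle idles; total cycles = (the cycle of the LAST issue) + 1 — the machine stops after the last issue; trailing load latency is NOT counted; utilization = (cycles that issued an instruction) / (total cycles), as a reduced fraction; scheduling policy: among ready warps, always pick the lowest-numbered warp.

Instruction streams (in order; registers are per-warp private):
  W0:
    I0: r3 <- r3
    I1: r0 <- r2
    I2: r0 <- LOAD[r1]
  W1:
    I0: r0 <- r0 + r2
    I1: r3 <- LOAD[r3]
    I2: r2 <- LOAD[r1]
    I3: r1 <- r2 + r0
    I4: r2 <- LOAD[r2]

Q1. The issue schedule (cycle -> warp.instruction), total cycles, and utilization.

cycle 0: W0.I0
cycle 1: W0.I1
cycle 2: W0.I2
cycle 3: W1.I0
cycle 4: W1.I1
cycle 5: W1.I2
cycle 6: idle
cycle 7: W1.I3
cycle 8: W1.I4

Answer: 9 cycles, utilization 8/9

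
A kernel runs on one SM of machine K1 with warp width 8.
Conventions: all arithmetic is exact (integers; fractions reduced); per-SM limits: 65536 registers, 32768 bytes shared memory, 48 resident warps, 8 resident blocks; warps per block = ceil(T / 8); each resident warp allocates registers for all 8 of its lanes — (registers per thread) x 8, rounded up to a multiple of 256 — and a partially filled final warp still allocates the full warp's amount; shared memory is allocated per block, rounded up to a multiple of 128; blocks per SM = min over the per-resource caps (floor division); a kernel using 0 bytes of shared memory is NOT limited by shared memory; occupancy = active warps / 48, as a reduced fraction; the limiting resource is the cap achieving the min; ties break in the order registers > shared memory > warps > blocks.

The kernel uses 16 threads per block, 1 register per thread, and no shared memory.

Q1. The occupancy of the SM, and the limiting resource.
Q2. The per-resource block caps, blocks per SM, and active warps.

Answer: occupancy 1/3, limited by blocks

registers: 128 blocks
shared memory: no limit (kernel uses none)
warps: 24 blocks
blocks: 8 blocks

Answer: 8 blocks, 16 active warps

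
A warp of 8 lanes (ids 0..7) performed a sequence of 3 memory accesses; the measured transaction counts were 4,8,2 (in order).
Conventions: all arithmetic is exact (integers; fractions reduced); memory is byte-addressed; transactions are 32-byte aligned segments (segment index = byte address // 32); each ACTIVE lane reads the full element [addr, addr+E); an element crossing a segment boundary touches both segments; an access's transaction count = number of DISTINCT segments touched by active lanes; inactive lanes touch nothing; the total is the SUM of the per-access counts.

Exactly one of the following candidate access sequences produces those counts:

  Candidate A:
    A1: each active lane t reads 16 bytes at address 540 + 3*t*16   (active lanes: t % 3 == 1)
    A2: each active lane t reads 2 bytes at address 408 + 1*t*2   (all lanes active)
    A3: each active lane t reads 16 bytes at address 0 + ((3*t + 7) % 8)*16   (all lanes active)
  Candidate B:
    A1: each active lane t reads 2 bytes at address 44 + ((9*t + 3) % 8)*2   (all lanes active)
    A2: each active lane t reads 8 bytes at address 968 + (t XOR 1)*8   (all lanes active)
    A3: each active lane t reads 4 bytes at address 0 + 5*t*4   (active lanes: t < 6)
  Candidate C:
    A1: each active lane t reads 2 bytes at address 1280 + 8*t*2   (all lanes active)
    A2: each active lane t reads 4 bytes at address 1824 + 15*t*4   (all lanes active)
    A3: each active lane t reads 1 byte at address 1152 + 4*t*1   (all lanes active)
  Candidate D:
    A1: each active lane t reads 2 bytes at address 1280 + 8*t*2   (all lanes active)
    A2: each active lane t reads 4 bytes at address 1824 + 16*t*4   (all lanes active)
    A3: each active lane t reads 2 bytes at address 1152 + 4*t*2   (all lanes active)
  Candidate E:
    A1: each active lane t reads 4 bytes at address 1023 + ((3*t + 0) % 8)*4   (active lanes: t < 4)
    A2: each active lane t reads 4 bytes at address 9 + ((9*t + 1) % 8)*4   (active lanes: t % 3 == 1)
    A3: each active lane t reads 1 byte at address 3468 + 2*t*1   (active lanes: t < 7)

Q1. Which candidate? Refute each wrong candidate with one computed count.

A: A2 gives 2 transactions, not 8
B: A1 gives 1 transaction, not 4
C: A3 gives 1 transaction, not 2
E: A1 gives 2 transactions, not 4
D: all counts match (4,8,2)

Answer: D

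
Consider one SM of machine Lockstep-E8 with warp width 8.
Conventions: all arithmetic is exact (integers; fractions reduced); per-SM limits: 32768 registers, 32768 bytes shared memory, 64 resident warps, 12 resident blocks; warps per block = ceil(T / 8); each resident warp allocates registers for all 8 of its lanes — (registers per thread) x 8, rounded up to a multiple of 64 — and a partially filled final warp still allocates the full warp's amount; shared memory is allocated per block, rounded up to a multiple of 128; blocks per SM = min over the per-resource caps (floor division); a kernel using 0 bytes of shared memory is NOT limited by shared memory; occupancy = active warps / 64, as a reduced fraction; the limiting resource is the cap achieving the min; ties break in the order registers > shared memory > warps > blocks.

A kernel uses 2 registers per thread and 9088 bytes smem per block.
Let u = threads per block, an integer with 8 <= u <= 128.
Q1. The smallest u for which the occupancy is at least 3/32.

Answer: u = 9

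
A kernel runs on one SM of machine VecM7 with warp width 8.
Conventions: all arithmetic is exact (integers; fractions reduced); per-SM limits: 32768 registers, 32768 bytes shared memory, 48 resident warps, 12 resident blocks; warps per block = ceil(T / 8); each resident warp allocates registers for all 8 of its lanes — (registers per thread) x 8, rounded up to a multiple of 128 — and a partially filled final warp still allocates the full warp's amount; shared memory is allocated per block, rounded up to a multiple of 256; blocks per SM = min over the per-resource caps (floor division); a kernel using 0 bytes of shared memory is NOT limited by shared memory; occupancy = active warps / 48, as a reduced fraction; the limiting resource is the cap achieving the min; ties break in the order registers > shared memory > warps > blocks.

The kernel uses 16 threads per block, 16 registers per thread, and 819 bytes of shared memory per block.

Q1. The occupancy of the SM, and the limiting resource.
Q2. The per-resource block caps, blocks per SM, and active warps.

Answer: occupancy 1/2, limited by blocks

registers: 128 blocks
shared memory: 32 blocks
warps: 24 blocks
blocks: 12 blocks

Answer: 12 blocks, 24 active warps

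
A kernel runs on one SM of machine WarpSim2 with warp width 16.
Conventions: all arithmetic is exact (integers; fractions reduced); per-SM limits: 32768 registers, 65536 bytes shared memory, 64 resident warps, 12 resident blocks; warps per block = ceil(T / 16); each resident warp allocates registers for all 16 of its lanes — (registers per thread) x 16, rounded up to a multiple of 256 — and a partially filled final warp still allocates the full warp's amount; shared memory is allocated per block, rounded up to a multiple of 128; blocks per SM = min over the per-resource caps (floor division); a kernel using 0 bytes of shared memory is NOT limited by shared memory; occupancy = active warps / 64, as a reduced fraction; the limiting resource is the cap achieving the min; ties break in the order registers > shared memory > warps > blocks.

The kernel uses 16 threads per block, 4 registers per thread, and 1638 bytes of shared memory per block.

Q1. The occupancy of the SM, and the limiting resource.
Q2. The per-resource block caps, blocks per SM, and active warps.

Answer: occupancy 3/16, limited by blocks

registers: 128 blocks
shared memory: 39 blocks
warps: 64 blocks
blocks: 12 blocks

Answer: 12 blocks, 12 active warps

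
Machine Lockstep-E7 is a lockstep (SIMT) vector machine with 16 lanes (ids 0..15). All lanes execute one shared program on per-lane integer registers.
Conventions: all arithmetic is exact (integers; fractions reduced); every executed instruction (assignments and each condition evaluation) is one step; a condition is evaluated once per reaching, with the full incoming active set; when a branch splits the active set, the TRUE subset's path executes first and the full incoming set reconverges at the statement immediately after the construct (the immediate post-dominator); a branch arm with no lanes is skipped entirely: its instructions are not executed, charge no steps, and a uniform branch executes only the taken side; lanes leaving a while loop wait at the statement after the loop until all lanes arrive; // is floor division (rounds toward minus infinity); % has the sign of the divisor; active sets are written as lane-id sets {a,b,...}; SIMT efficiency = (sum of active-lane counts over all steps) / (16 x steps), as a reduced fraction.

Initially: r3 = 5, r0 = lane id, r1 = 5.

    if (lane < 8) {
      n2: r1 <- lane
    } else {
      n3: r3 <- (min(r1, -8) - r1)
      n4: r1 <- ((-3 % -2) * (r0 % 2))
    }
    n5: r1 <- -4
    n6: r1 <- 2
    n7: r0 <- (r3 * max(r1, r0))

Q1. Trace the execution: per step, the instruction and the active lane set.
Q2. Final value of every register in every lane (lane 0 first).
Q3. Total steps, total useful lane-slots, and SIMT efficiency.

step 0: eval (lane < 8)              {0,1,2,3,4,5,6,7,8,9,10,11,12,13,14,15}
step 1: r1 <- lane                   {0,1,2,3,4,5,6,7}
step 2: r3 <- (min(r1, -8) - r1)     {8,9,10,11,12,13,14,15}
step 3: r1 <- ((-3 % -2) * (r0 % 2)) {8,9,10,11,12,13,14,15}
step 4: r1 <- -4                     {0,1,2,3,4,5,6,7,8,9,10,11,12,13,14,15}
step 5: r1 <- 2                      {0,1,2,3,4,5,6,7,8,9,10,11,12,13,14,15}
step 6: r0 <- (r3 * max(r1, r0))     {0,1,2,3,4,5,6,7,8,9,10,11,12,13,14,15}

Answer: 7 steps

r3: 5,5,5,5,5,5,5,5,-13,-13,-13,-13,-13,-13,-13,-13
r0: 10,10,10,15,20,25,30,35,-104,-117,-130,-143,-156,-169,-182,-195
r1: 2,2,2,2,2,2,2,2,2,2,2,2,2,2,2,2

steps = 7; useful = 88; efficiency = 88/112 = 11/14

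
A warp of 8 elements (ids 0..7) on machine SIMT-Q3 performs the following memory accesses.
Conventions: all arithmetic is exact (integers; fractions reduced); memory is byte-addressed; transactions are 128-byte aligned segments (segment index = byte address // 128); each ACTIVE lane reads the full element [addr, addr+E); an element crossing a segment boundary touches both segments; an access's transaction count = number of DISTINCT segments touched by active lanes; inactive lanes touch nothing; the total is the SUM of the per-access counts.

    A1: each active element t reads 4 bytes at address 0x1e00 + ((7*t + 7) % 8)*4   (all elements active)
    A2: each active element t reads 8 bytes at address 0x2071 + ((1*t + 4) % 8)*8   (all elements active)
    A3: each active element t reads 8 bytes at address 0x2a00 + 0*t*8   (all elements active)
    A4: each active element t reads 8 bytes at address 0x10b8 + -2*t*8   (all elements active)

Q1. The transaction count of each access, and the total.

A1: 1 transaction
A2: 2 transactions
A3: 1 transaction
A4: 2 transactions

Answer: 1,2,1,2; total 6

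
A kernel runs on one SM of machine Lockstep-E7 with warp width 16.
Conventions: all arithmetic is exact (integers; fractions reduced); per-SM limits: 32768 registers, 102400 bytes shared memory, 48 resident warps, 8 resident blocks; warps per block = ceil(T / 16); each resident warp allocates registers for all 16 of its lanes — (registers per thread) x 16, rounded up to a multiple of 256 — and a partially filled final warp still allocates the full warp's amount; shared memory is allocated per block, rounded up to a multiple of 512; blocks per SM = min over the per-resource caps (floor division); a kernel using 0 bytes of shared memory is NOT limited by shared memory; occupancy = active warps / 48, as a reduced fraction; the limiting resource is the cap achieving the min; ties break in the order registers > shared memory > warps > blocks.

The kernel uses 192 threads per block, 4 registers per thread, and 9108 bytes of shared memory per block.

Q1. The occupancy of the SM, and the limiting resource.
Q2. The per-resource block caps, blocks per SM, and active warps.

Answer: occupancy 1, limited by warps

registers: 10 blocks
shared memory: 11 blocks
warps: 4 blocks
blocks: 8 blocks

Answer: 4 blocks, 48 active warps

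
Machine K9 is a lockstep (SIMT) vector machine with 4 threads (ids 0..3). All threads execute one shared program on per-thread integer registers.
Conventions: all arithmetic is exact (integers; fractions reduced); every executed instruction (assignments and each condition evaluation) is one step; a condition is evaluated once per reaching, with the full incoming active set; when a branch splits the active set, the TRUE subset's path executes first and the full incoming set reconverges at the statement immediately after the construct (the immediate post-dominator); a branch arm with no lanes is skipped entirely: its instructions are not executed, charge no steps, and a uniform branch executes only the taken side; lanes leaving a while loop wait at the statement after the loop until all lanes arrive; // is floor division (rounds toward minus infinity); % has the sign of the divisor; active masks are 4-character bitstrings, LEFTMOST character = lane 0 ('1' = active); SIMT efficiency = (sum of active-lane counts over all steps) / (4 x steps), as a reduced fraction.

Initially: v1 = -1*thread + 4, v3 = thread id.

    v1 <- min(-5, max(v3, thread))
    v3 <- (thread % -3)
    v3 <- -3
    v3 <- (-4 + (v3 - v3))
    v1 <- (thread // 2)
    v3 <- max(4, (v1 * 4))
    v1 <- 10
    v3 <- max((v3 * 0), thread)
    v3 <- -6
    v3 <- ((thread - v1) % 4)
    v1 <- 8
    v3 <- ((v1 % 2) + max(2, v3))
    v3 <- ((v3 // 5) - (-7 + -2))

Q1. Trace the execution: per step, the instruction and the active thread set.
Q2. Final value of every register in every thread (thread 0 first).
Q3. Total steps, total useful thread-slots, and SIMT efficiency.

step 0: v1 <- min(-5, max(v3, thread)) 1111
step 1: v3 <- (thread % -3)          1111
step 2: v3 <- -3                     1111
step 3: v3 <- (-4 + (v3 - v3))       1111
step 4: v1 <- (thread // 2)          1111
step 5: v3 <- max(4, (v1 * 4))       1111
step 6: v1 <- 10                     1111
step 7: v3 <- max((v3 * 0), thread)  1111
step 8: v3 <- -6                     1111
step 9: v3 <- ((thread - v1) % 4)    1111
step 10: v1 <- 8                      1111
step 11: v3 <- ((v1 % 2) + max(2, v3)) 1111
step 12: v3 <- ((v3 // 5) - (-7 + -2)) 1111

Answer: 13 steps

v1: 8,8,8,8
v3: 9,9,9,9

steps = 13; useful = 52; efficiency = 52/52 = 1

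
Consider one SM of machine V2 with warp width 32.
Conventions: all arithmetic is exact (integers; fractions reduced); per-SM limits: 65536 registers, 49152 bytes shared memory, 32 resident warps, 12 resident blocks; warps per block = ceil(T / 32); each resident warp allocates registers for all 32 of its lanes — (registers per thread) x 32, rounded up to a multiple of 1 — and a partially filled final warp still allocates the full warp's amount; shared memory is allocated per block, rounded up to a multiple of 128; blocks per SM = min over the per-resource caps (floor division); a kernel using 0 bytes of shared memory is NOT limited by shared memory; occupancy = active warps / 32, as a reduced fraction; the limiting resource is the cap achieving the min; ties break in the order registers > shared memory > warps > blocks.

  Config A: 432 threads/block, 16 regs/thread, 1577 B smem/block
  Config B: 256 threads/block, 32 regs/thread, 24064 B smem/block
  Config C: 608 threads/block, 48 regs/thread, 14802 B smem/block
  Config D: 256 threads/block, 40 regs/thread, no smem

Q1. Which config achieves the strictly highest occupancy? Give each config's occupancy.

occupancies: A 7/8, B 1/2, C 19/32, D 1

Answer: D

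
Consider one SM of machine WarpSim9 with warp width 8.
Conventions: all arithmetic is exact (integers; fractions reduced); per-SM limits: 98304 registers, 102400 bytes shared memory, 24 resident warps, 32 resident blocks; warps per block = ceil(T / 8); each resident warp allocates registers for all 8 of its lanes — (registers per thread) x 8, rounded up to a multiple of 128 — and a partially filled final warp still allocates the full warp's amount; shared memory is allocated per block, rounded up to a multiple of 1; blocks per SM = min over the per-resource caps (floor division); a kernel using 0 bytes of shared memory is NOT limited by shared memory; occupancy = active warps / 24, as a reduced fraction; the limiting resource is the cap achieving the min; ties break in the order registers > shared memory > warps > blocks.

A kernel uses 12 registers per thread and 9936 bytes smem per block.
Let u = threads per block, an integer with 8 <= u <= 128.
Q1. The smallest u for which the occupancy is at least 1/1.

Answer: u = 17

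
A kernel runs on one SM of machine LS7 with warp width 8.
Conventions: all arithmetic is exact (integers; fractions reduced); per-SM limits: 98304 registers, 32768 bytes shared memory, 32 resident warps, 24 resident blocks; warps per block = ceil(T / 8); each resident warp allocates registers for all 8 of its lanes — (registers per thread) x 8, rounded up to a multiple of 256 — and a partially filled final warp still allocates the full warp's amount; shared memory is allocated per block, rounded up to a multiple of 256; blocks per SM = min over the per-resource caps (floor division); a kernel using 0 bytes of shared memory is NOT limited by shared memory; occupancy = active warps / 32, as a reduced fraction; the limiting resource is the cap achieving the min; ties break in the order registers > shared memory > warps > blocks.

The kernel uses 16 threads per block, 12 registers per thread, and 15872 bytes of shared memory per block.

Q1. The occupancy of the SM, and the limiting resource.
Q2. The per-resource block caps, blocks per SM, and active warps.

Answer: occupancy 1/8, limited by shared memory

registers: 192 blocks
shared memory: 2 blocks
warps: 16 blocks
blocks: 24 blocks

Answer: 2 blocks, 4 active warps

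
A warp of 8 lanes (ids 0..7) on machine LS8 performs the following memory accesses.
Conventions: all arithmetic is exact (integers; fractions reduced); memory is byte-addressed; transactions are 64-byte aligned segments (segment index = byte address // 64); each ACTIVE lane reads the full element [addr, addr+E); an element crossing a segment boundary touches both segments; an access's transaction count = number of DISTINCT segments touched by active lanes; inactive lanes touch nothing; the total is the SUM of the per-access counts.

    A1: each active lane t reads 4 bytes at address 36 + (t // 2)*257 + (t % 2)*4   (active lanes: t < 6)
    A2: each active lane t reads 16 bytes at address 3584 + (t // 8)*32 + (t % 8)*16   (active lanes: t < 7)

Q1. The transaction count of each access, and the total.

A1: 3 transactions
A2: 2 transactions

Answer: 3,2; total 5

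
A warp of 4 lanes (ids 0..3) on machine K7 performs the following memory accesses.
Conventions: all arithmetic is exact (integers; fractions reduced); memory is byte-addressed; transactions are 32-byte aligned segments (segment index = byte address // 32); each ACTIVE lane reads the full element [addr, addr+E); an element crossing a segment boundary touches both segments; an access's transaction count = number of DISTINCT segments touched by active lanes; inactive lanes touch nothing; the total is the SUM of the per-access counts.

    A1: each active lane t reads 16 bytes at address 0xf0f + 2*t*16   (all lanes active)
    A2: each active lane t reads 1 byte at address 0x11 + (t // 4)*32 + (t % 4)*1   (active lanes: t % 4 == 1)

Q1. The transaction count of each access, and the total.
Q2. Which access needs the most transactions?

A1: 4 transactions
A2: 1 transaction

Answer: 4,1; total 5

Answer: A1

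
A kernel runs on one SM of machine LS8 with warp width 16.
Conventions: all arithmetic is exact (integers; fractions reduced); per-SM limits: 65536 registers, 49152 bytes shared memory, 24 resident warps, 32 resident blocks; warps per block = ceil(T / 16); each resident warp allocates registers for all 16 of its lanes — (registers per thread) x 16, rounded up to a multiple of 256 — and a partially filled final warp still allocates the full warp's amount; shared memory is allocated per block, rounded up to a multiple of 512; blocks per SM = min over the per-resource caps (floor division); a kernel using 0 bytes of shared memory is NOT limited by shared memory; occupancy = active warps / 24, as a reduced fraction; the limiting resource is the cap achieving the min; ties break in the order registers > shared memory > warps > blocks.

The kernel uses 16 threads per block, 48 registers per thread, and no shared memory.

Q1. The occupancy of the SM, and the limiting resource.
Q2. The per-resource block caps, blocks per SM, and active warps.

Answer: occupancy 1, limited by warps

registers: 85 blocks
shared memory: no limit (kernel uses none)
warps: 24 blocks
blocks: 32 blocks

Answer: 24 blocks, 24 active warps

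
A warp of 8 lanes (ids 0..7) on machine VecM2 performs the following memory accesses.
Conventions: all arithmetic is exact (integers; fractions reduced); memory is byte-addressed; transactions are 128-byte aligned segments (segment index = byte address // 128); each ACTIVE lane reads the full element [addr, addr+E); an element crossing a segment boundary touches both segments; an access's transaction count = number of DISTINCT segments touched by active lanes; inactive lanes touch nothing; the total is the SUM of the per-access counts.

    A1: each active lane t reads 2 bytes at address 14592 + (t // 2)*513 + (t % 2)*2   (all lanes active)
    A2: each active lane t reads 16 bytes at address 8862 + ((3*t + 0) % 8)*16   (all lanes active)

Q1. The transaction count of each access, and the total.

A1: 4 transactions
A2: 2 transactions

Answer: 4,2; total 6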